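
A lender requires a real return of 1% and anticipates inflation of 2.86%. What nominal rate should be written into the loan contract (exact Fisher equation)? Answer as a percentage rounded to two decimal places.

(1 + i) = (1 + r)(1 + π) = 1.01000 × 1.02860 = 1.038886
i = 1.038886 − 1, so the required nominal rate is 3.89%.

3.89%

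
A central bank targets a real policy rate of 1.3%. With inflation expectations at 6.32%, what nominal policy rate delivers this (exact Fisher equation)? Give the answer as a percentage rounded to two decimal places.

(1 + i) = (1 + r)(1 + π) = 1.01300 × 1.06320 = 1.0770216
i = 1.0770216 − 1, so the required nominal rate is 7.70%.

7.70%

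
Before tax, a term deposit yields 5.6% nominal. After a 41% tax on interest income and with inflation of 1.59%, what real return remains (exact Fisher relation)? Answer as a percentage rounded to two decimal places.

1.69%

After-tax nominal return = 5.6% × (1 − 0.41) = 3.3040%.
1 + r = 1.03304 / 1.01590 = 1.016872
After-tax real rate = 1.016872 − 1 → 1.69%.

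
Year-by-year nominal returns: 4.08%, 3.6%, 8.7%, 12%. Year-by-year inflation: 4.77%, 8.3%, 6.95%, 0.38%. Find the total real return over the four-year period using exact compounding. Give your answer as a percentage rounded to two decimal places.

Nominal growth factor = 1.0408 × 1.0360 × 1.0870 × 1.1200 = 1.312728
Price-level growth factor = 1.0477 × 1.0830 × 1.0695 × 1.0038 = 1.218129
Real growth factor = 1.312728 / 1.218129 = 1.077659
Total real return = 1.077659 − 1 → 7.77%.

7.77%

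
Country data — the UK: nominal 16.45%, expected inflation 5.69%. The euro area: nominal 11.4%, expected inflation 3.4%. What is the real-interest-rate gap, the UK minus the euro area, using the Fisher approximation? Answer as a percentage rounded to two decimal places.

2.76%

The UK: 16.45% − 5.69% = 10.760%
The euro area: 11.4% − 3.4% = 8.000%
Differential = 2.760% → 2.76%.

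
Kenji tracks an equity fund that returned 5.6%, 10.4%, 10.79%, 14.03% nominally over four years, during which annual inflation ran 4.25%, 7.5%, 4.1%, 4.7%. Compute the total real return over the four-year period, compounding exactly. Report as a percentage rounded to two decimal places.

Nominal growth factor = 1.0560 × 1.1040 × 1.1079 × 1.1403 = 1.472830
Price-level growth factor = 1.0425 × 1.0750 × 1.0410 × 1.0470 = 1.221468
Real growth factor = 1.472830 / 1.221468 = 1.205787
Total real return = 1.205787 − 1 → 20.58%.

20.58%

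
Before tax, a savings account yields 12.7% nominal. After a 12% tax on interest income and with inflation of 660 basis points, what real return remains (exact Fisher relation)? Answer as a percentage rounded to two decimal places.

4.29%

After-tax nominal return = 12.7% × (1 − 0.12) = 11.1760%.
1 + r = 1.11176 / 1.06600 = 1.042927
After-tax real rate = 1.042927 − 1 → 4.29%.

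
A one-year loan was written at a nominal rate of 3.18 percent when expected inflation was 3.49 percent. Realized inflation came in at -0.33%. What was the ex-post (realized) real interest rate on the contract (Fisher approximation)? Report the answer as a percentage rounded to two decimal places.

Ex-post: 3.18% − (-0.33%) = 3.510%
So the realized real rate is 3.51%.

3.51%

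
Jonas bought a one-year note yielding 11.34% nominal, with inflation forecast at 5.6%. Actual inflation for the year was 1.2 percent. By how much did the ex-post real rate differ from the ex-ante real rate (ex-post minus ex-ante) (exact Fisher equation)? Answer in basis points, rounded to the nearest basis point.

458 basis points

Ex-ante: (1 + 0.1134)/(1 + 0.0560) − 1 = 5.4356%
Ex-post: (1 + 0.1134)/(1 + 0.0120) − 1 = 10.0198%
Difference (ex-post − ex-ante) = 4.5842% → 458 basis points.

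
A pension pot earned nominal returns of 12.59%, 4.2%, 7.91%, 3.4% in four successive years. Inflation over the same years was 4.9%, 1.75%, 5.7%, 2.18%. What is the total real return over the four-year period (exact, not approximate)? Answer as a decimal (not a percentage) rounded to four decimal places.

Compound the nominal returns: 1.1259 × 1.0420 × 1.0791 × 1.0340 = 1.309031.
Compound inflation: 1.0490 × 1.0175 × 1.0570 × 1.0218 = 1.152792.
Deflate: 1.309031 / 1.152792 = 1.135531.
Total real return = 1.135531 − 1 → 0.1355.

0.1355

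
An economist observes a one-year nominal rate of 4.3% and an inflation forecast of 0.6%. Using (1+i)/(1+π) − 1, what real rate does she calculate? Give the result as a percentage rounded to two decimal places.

By the Fisher equation, 1 + r = (1 + i)/(1 + π).
1 + r = 1.04300 / 1.00600 = 1.036779
r = 1.036779 − 1 = 3.6779%, i.e. 3.68%.

3.68%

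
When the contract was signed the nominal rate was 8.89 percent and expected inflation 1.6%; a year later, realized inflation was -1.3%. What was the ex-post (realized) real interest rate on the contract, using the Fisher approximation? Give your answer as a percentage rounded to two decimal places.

Ex-post: 8.89% − (-1.3%) = 10.190%
So the realized real rate is 10.19%.

10.19%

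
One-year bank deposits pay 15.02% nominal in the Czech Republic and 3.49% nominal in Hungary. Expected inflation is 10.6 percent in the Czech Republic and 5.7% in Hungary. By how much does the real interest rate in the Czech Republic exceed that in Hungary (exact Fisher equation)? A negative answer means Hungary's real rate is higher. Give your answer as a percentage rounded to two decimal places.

The Czech Republic: (1 + 0.1502)/(1 + 0.1060) − 1 = 3.9964%
Hungary: (1 + 0.0349)/(1 + 0.0570) − 1 = -2.0908%
Differential = 3.9964% − (-2.0908%) = 6.0872% → 6.09%.

6.09%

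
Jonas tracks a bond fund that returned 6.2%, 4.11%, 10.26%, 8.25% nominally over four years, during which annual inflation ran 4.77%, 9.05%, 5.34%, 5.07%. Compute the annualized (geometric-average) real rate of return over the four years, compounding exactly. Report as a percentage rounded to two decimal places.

1.07%

Compound the nominal returns: 1.0620 × 1.0411 × 1.1026 × 1.0825 = 1.31966244.
Compound inflation: 1.0477 × 1.0905 × 1.0534 × 1.0507 = 1.26454608.
Deflate: 1.31966244 / 1.26454608 = 1.04358588.
Annualized real rate = 1.04358588^(1/4) − 1 = 1.0723% → 1.07%.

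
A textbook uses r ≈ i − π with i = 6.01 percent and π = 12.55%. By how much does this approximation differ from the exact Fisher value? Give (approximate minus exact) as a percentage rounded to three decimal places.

Approximate: r ≈ 6.010% − 12.550% = -6.5400%
Exact: (1 + 0.0601)/(1 + 0.1255) − 1 = -5.8108%
Error = -6.5400% − (-5.8108%) = -0.7292% → -0.729%.

-0.729%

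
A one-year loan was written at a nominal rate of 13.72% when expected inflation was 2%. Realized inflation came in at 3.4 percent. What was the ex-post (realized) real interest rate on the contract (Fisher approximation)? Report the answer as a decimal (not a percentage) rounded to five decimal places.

Ex-post: 13.72% − 3.4% = 10.320%
So the realized real rate is 0.10320.

0.10320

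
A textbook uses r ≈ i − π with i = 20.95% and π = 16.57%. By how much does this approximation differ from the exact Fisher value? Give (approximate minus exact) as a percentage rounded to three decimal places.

0.623%

Approximate: r ≈ 20.950% − 16.570% = 4.3800%
Exact: (1 + 0.2095)/(1 + 0.1657) − 1 = 3.7574%
Error = 4.3800% − 3.7574% = 0.6226% → 0.623%.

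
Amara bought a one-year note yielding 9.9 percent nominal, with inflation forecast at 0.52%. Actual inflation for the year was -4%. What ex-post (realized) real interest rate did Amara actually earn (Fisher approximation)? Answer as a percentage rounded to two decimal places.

Ex-post: 9.9% − (-4%) = 13.900%
So the realized real rate is 13.90%.

13.90%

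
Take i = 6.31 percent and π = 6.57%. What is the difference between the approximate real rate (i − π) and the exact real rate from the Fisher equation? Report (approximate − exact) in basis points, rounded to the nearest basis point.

Approximate: r ≈ 6.310% − 6.570% = -0.2600%
Exact: (1 + 0.0631)/(1 + 0.0657) − 1 = -0.2440%
Error = -0.2600% − (-0.2440%) = -0.0160% → -2 basis points.

-2 basis points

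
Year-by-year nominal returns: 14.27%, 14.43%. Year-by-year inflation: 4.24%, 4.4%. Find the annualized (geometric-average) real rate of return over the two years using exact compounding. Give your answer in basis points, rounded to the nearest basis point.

961 basis points

Compound the nominal returns: 1.1427 × 1.1443 = 1.30759161.
Compound inflation: 1.0424 × 1.0440 = 1.08826560.
Deflate: 1.30759161 / 1.08826560 = 1.20153721.
Annualized real rate = 1.20153721^(1/2) − 1 = 9.6147% → 961 basis points.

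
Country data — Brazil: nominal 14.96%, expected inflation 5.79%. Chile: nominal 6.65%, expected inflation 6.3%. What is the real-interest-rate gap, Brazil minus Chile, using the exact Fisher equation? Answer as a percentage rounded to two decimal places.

Brazil: (1 + 0.1496)/(1 + 0.0579) − 1 = 8.6681%
Chile: (1 + 0.0665)/(1 + 0.0630) − 1 = 0.3293%
Differential = 8.6681% − 0.3293% = 8.3389% → 8.34%.

8.34%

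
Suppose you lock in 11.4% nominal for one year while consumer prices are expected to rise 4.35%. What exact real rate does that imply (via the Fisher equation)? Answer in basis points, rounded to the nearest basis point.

By the Fisher equation, 1 + r = (1 + i)/(1 + π).
1 + r = 1.11400 / 1.04350 = 1.067561
r = 1.067561 − 1 = 6.7561%, i.e. 676 basis points.

676 basis points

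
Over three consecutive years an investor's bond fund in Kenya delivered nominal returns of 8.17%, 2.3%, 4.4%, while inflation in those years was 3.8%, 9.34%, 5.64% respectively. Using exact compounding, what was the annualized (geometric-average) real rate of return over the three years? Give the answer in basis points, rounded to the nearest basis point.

-123 basis points

Nominal growth factor = 1.0817 × 1.0230 × 1.0440 = 1.15526858
Price-level growth factor = 1.0380 × 1.0934 × 1.0564 = 1.19896033
Real growth factor = 1.15526858 / 1.19896033 = 0.96355863
Annualized real rate = 0.96355863^(1/3) − 1 = -1.2298% → -123 basis points.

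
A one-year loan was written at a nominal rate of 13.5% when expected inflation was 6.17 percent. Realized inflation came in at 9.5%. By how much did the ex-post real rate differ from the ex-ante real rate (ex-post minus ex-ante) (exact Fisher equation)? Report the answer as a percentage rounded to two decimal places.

-3.25%

Ex-ante: (1 + 0.1350)/(1 + 0.0617) − 1 = 6.9040%
Ex-post: (1 + 0.1350)/(1 + 0.0950) − 1 = 3.6530%
Difference (ex-post − ex-ante) = -3.2511% → -3.25%.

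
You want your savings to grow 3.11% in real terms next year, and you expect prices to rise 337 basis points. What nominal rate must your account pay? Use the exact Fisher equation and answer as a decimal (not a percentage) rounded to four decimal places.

(1 + i) = (1 + r)(1 + π) = 1.03110 × 1.03370 = 1.06584807
i = 1.06584807 − 1, so the required nominal rate is 0.0658.

0.0658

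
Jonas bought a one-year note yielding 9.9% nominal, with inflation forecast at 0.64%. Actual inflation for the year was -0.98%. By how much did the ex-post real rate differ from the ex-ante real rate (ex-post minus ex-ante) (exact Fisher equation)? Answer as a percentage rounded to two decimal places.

Ex-ante: (1 + 0.0990)/(1 + 0.0064) − 1 = 9.2011%
Ex-post: (1 + 0.0990)/(1 − 0.0098) − 1 = 10.9877%
Difference (ex-post − ex-ante) = 1.7866% → 1.79%.

1.79%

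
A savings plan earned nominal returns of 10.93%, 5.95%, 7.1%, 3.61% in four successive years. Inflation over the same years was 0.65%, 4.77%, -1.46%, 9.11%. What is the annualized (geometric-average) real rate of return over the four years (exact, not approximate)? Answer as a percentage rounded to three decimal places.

3.563%

Compound the nominal returns: 1.1093 × 1.0595 × 1.0710 × 1.0361 = 1.30419076.
Compound inflation: 1.0065 × 1.0477 × 0.9854 × 1.0911 = 1.13377751.
Deflate: 1.30419076 / 1.13377751 = 1.15030573.
Annualized real rate = 1.15030573^(1/4) − 1 = 3.5627% → 3.563%.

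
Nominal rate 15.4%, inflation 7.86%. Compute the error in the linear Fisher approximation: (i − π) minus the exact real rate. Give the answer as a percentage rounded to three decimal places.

0.549%

Approximate: r ≈ 15.400% − 7.860% = 7.5400%
Exact: (1 + 0.1540)/(1 + 0.0786) − 1 = 6.99054%
Error = 7.5400% − 6.99054% = 0.54946% → 0.549%.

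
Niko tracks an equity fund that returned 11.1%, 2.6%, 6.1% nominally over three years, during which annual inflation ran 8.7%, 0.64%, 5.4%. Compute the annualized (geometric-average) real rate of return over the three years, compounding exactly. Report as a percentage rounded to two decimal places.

1.60%

Compound the nominal returns: 1.1110 × 1.0260 × 1.0610 = 1.20941905.
Compound inflation: 1.0870 × 1.0064 × 1.0540 = 1.15303047.
Deflate: 1.20941905 / 1.15303047 = 1.04890467.
Annualized real rate = 1.04890467^(1/3) − 1 = 1.6043% → 1.60%.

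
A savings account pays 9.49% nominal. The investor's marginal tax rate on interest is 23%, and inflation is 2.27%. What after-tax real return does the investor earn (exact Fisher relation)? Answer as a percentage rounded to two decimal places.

4.93%

After-tax nominal return = 9.49% × (1 − 0.23) = 7.3073%.
1 + r = 1.073073 / 1.02270 = 1.049255
After-tax real rate = 1.049255 − 1 → 4.93%.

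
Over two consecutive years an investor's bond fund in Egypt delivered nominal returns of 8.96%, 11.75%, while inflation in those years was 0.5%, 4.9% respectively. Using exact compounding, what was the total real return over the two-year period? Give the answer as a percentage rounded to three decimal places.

15.498%

Compound the nominal returns: 1.0896 × 1.1175 = 1.217628.
Compound inflation: 1.0050 × 1.0490 = 1.054245.
Deflate: 1.217628 / 1.054245 = 1.154976.
Total real return = 1.154976 − 1 → 15.498%.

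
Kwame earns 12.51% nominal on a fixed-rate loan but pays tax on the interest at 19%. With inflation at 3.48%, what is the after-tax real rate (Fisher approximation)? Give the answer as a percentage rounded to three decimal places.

6.653%

After-tax nominal return = 12.51% × (1 − 0.19) = 10.1331%.
r ≈ 10.1331% − 3.48% → 6.653%.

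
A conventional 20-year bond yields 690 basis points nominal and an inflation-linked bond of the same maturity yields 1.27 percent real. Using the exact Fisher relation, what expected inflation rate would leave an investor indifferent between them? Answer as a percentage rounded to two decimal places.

(1 + π) = (1 + i)/(1 + r) = 1.06900 / 1.01270 = 1.055594
Break-even inflation = 1.055594 − 1 → 5.56%.

5.56%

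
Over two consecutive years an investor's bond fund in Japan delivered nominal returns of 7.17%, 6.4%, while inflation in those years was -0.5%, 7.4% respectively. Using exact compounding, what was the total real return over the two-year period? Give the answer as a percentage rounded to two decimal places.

6.71%

Compound the nominal returns: 1.0717 × 1.0640 = 1.140289.
Compound inflation: 0.9950 × 1.0740 = 1.068630.
Deflate: 1.140289 / 1.068630 = 1.067057.
Total real return = 1.067057 − 1 → 6.71%.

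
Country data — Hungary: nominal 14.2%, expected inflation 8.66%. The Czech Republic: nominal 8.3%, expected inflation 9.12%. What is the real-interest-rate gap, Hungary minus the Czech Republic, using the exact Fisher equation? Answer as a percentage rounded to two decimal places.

5.85%

Hungary: (1 + 0.1420)/(1 + 0.0866) − 1 = 5.0985%
The Czech Republic: (1 + 0.0830)/(1 + 0.0912) − 1 = -0.7515%
Differential = 5.0985% − (-0.7515%) = 5.8499% → 5.85%.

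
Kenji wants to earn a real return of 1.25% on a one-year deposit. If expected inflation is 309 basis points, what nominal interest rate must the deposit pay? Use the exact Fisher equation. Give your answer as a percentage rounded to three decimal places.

4.379%

(1 + i) = (1 + r)(1 + π) = 1.01250 × 1.03090 = 1.04378625
i = 1.04378625 − 1, so the required nominal rate is 4.379%.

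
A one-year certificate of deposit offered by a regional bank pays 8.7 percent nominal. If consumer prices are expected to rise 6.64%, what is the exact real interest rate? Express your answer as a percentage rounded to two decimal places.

1.93%

By the Fisher identity, 1 + r = (1 + i)/(1 + π).
1 + r = 1.08700 / 1.06640 = 1.019317
r = 1.019317 − 1 = 1.9317%, i.e. 1.93%.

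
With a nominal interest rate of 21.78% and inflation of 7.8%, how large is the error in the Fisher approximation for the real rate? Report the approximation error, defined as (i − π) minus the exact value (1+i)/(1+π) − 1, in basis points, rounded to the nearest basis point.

101 basis points

Approximate: r ≈ 21.780% − 7.800% = 13.9800%
Exact: (1 + 0.2178)/(1 + 0.0780) − 1 = 12.9685%
Error = 13.9800% − 12.9685% = 1.0115% → 101 basis points.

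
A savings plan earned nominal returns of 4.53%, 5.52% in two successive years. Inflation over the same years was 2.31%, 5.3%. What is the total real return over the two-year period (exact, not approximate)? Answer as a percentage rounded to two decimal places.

2.38%

Compound the nominal returns: 1.0453 × 1.0552 = 1.103001.
Compound inflation: 1.0231 × 1.0530 = 1.077324.
Deflate: 1.103001 / 1.077324 = 1.023833.
Total real return = 1.023833 − 1 → 2.38%.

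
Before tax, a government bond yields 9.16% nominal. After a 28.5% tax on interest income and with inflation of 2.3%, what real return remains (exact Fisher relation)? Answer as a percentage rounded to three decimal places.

4.154%

After-tax nominal return = 9.16% × (1 − 0.285) = 6.5494%.
1 + r = 1.065494 / 1.02300 = 1.041539
After-tax real rate = 1.041539 − 1 → 4.154%.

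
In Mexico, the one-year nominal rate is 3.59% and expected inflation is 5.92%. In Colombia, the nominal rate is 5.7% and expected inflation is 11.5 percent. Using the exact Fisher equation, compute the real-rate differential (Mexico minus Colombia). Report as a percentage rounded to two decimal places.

Mexico: (1 + 0.0359)/(1 + 0.0592) − 1 = -2.1998%
Colombia: (1 + 0.0570)/(1 + 0.1150) − 1 = -5.2018%
Differential = -2.1998% − (-5.2018%) = 3.0020% → 3.00%.

3.00%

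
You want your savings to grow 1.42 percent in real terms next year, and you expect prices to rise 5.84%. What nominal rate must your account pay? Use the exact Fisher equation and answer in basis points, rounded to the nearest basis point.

734 basis points

(1 + i) = (1 + r)(1 + π) = 1.01420 × 1.05840 = 1.07342928
i = 1.07342928 − 1, so the required nominal rate is 734 basis points.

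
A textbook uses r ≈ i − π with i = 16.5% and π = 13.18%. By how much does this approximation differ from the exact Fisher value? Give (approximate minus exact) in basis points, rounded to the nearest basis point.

Approximate: r ≈ 16.500% − 13.180% = 3.3200%
Exact: (1 + 0.1650)/(1 + 0.1318) − 1 = 2.9334%
Error = 3.3200% − 2.9334% = 0.3866% → 39 basis points.

39 basis points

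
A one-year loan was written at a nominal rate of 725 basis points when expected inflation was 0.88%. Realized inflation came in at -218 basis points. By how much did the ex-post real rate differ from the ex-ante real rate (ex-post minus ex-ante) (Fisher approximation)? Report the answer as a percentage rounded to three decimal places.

3.060%

Ex-ante: 7.25% − 0.88% = 6.370%
Ex-post: 7.25% − (-2.18%) = 9.430%
Difference (ex-post − ex-ante) = 3.0600% → 3.060%.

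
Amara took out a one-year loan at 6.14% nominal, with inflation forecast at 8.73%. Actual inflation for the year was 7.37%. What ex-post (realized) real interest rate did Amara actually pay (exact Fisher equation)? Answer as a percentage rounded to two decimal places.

-1.15%

Ex-post: (1 + 0.0614)/(1 + 0.0737) − 1 = -1.1456%
So the realized real rate is -1.15%.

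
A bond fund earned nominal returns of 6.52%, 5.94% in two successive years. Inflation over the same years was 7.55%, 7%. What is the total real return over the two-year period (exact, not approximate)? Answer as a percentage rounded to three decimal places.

-1.939%

Nominal growth factor = 1.0652 × 1.0594 = 1.128473
Price-level growth factor = 1.0755 × 1.0700 = 1.150785
Real growth factor = 1.128473 / 1.150785 = 0.980611
Total real return = 0.980611 − 1 → -1.939%.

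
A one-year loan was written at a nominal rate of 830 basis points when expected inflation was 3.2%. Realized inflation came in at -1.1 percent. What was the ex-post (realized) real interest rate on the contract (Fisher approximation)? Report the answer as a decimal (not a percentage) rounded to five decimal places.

Ex-post: 8.3% − (-1.1%) = 9.400%
So the realized real rate is 0.09400.

0.09400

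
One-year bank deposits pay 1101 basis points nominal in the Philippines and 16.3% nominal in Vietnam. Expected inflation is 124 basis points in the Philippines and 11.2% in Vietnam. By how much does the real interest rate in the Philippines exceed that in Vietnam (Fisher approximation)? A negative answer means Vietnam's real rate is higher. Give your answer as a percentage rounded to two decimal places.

The Philippines: 11.01% − 1.24% = 9.770%
Vietnam: 16.3% − 11.2% = 5.100%
Differential = 4.670% → 4.67%.

4.67%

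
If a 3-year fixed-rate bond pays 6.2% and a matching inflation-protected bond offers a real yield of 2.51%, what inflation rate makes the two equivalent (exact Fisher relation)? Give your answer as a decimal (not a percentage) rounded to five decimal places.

(1 + π) = (1 + i)/(1 + r) = 1.06200 / 1.02510 = 1.035996
Break-even inflation = 1.035996 − 1 → 0.03600.

0.03600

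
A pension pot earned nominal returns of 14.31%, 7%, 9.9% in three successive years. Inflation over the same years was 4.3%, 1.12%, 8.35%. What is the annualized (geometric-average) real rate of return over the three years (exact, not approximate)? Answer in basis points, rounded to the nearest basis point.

Nominal growth factor = 1.1431 × 1.0700 × 1.0990 = 1.34420558
Price-level growth factor = 1.0430 × 1.0112 × 1.0835 = 1.14274751
Real growth factor = 1.34420558 / 1.14274751 = 1.17629272
Annualized real rate = 1.17629272^(1/3) − 1 = 5.5614% → 556 basis points.

556 basis points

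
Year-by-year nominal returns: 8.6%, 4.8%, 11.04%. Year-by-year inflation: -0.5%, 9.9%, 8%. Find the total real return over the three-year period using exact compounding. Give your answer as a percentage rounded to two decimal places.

7.01%

Compound the nominal returns: 1.0860 × 1.0480 × 1.1104 = 1.263777.
Compound inflation: 0.9950 × 1.0990 × 1.0800 = 1.180985.
Deflate: 1.263777 / 1.180985 = 1.070104.
Total real return = 1.070104 − 1 → 7.01%.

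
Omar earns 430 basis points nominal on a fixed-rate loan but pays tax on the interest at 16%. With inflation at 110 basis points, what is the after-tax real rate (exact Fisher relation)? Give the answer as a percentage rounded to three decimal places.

After-tax nominal return = 4.3% × (1 − 0.16) = 3.6120%.
1 + r = 1.03612 / 1.01100 = 1.024847
After-tax real rate = 1.024847 − 1 → 2.485%.

2.485%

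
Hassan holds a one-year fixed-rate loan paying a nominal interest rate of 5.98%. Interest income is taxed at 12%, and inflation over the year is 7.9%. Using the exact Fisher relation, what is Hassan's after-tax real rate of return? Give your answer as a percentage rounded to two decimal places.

After-tax nominal return = 5.98% × (1 − 0.12) = 5.2624%.
1 + r = 1.052624 / 1.07900 = 0.975555
After-tax real rate = 0.975555 − 1 → -2.44%.

-2.44%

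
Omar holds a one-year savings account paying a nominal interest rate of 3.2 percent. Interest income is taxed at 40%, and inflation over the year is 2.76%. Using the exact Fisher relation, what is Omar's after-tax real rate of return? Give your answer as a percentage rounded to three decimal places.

-0.817%

After-tax nominal return = 3.2% × (1 − 0.4) = 1.9200%.
1 + r = 1.01920 / 1.02760 = 0.991826
After-tax real rate = 0.991826 − 1 → -0.817%.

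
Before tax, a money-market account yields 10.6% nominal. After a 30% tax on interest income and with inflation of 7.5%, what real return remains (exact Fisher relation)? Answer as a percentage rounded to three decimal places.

After-tax nominal return = 10.6% × (1 − 0.3) = 7.4200%.
1 + r = 1.07420 / 1.07500 = 0.999256
After-tax real rate = 0.999256 − 1 → -0.074%.

-0.074%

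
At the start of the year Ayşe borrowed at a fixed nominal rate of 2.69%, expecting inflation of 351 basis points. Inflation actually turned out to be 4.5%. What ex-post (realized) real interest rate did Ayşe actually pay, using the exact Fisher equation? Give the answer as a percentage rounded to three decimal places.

Ex-post: (1 + 0.0269)/(1 + 0.0450) − 1 = -1.7321%
So the realized real rate is -1.732%.

-1.732%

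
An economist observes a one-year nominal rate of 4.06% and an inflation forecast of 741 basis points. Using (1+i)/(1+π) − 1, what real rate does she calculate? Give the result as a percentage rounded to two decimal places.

By the Fisher equation, 1 + r = (1 + i)/(1 + π).
1 + r = 1.04060 / 1.07410 = 0.968811
r = 0.968811 − 1 = -3.1189%, i.e. -3.12%.

-3.12%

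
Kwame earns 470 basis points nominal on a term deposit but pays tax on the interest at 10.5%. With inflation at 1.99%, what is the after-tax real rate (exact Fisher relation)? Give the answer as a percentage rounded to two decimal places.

After-tax nominal return = 4.7% × (1 − 0.105) = 4.2065%.
1 + r = 1.042065 / 1.01990 = 1.021733
After-tax real rate = 1.021733 − 1 → 2.17%.

2.17%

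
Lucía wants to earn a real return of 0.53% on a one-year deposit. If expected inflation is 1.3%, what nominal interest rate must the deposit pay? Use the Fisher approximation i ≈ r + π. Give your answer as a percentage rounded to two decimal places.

1.83%

i ≈ r + π = 0.53% + 1.3% = 1.83%.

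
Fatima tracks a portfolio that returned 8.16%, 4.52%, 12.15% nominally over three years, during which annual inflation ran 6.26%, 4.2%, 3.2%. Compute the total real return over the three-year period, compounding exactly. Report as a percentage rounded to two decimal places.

Compound the nominal returns: 1.0816 × 1.0452 × 1.1215 = 1.267843.
Compound inflation: 1.0626 × 1.0420 × 1.0320 = 1.142661.
Deflate: 1.267843 / 1.142661 = 1.109553.
Total real return = 1.109553 − 1 → 10.96%.

10.96%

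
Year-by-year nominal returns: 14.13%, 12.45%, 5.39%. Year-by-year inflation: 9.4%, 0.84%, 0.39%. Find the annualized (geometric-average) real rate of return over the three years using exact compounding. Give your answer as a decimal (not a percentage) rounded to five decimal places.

Nominal growth factor = 1.1413 × 1.1245 × 1.0539 = 1.35256667
Price-level growth factor = 1.0940 × 1.0084 × 1.0039 = 1.10749204
Real growth factor = 1.35256667 / 1.10749204 = 1.22128794
Annualized real rate = 1.22128794^(1/3) − 1 = 6.8906% → 0.06891.

0.06891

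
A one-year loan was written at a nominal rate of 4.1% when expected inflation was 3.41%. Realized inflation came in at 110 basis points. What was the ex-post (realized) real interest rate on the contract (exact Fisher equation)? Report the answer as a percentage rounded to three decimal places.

Ex-post: (1 + 0.0410)/(1 + 0.0110) − 1 = 2.9674%
So the realized real rate is 2.967%.

2.967%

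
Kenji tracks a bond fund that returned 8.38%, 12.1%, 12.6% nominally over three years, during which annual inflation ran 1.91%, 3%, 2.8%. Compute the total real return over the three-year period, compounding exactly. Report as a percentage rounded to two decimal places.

Compound the nominal returns: 1.0838 × 1.1210 × 1.1260 = 1.368022.
Compound inflation: 1.0191 × 1.0300 × 1.0280 = 1.079064.
Deflate: 1.368022 / 1.079064 = 1.267786.
Total real return = 1.267786 − 1 → 26.78%.

26.78%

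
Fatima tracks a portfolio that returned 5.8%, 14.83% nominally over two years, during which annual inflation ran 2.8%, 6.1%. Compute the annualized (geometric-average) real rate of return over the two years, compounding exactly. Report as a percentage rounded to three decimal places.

5.540%

Nominal growth factor = 1.0580 × 1.1483 = 1.21490140
Price-level growth factor = 1.0280 × 1.0610 = 1.09070800
Real growth factor = 1.21490140 / 1.09070800 = 1.11386494
Annualized real rate = 1.11386494^(1/2) − 1 = 5.5398% → 5.540%.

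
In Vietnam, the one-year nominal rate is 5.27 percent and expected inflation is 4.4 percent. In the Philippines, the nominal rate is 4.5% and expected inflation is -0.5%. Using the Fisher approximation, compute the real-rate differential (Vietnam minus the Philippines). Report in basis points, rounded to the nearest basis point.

-413 basis points

Vietnam: 5.27% − 4.4% = 0.870%
The Philippines: 4.5% − (-0.5%) = 5.000%
Differential = -4.130% → -413 basis points.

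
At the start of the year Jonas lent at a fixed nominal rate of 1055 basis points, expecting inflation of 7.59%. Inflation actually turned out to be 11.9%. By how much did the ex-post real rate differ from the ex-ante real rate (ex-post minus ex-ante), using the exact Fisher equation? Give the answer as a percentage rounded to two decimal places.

Ex-ante: (1 + 0.1055)/(1 + 0.0759) − 1 = 2.7512%
Ex-post: (1 + 0.1055)/(1 + 0.1190) − 1 = -1.2064%
Difference (ex-post − ex-ante) = -3.9576% → -3.96%.

-3.96%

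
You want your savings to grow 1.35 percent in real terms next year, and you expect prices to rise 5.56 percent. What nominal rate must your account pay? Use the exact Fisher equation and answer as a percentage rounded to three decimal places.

(1 + i) = (1 + r)(1 + π) = 1.01350 × 1.05560 = 1.0698506
i = 1.0698506 − 1, so the required nominal rate is 6.985%.

6.985%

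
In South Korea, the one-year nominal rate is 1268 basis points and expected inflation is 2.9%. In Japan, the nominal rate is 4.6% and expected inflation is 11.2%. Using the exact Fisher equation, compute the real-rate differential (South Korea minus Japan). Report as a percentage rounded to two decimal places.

15.44%

South Korea: (1 + 0.1268)/(1 + 0.0290) − 1 = 9.5044%
Japan: (1 + 0.0460)/(1 + 0.1120) − 1 = -5.9353%
Differential = 9.5044% − (-5.9353%) = 15.4396% → 15.44%.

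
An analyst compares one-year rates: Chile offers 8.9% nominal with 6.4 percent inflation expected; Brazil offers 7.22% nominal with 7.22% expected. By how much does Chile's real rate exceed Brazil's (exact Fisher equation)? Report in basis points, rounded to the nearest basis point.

Chile: (1 + 0.0890)/(1 + 0.0640) − 1 = 2.3496%
Brazil: (1 + 0.0722)/(1 + 0.0722) − 1 = 0.0000%
Differential = 2.3496% − 0.0000% = 2.3496% → 235 basis points.

235 basis points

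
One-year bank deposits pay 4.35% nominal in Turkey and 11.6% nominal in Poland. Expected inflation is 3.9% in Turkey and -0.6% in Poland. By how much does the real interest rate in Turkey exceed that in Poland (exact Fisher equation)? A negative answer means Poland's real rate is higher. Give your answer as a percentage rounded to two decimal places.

-11.84%

Turkey: (1 + 0.0435)/(1 + 0.0390) − 1 = 0.4331%
Poland: (1 + 0.1160)/(1 − 0.0060) − 1 = 12.2736%
Differential = 0.4331% − 12.2736% = -11.8405% → -11.84%.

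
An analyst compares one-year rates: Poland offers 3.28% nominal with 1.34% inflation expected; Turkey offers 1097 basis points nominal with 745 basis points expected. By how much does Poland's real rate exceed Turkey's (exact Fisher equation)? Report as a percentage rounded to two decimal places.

Poland: (1 + 0.0328)/(1 + 0.0134) − 1 = 1.9143%
Turkey: (1 + 0.1097)/(1 + 0.0745) − 1 = 3.2759%
Differential = 1.9143% − 3.2759% = -1.3616% → -1.36%.

-1.36%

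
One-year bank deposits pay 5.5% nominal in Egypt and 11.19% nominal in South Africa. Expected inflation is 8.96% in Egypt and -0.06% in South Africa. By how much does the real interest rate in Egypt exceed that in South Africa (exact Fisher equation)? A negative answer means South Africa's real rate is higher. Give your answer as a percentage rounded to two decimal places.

-14.43%

Egypt: (1 + 0.0550)/(1 + 0.0896) − 1 = -3.1755%
South Africa: (1 + 0.1119)/(1 − 0.0006) − 1 = 11.2568%
Differential = -3.1755% − 11.2568% = -14.4322% → -14.43%.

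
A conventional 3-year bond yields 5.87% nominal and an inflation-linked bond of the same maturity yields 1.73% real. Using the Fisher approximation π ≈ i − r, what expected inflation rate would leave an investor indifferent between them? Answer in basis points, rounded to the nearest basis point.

414 basis points

π ≈ i − r = 5.87% − 1.73% → 414 basis points.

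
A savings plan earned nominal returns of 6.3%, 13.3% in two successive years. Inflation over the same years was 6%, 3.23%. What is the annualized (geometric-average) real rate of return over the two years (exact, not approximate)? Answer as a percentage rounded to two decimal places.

Nominal growth factor = 1.0630 × 1.1330 = 1.20437900
Price-level growth factor = 1.0600 × 1.0323 = 1.09423800
Real growth factor = 1.20437900 / 1.09423800 = 1.10065543
Annualized real rate = 1.10065543^(1/2) − 1 = 4.9121% → 4.91%.

4.91%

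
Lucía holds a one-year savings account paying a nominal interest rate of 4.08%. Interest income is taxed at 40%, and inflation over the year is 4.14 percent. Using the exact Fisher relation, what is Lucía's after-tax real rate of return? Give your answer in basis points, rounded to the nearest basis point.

-162 basis points

After-tax nominal return = 4.08% × (1 − 0.4) = 2.4480%.
1 + r = 1.02448 / 1.04140 = 0.983753
After-tax real rate = 0.983753 − 1 → -162 basis points.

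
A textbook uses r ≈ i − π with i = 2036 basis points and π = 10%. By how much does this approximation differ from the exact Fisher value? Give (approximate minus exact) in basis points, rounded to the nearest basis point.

Approximate: r ≈ 20.360% − 10.000% = 10.3600%
Exact: (1 + 0.2036)/(1 + 0.1000) − 1 = 9.4182%
Error = 10.3600% − 9.4182% = 0.9418% → 94 basis points.

94 basis points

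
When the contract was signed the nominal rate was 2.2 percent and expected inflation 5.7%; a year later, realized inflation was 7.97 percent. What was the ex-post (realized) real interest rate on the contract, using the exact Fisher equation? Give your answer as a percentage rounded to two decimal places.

-5.34%

Ex-post: (1 + 0.0220)/(1 + 0.0797) − 1 = -5.3441%
So the realized real rate is -5.34%.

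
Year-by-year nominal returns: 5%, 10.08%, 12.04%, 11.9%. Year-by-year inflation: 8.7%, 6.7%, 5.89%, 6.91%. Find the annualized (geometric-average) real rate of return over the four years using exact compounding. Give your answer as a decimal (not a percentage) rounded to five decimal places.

0.02496

Nominal growth factor = 1.0500 × 1.1008 × 1.1204 × 1.1190 = 1.44910851
Price-level growth factor = 1.0870 × 1.0670 × 1.0589 × 1.0691 = 1.31300760
Real growth factor = 1.44910851 / 1.31300760 = 1.10365584
Annualized real rate = 1.10365584^(1/4) − 1 = 2.4964% → 0.02496.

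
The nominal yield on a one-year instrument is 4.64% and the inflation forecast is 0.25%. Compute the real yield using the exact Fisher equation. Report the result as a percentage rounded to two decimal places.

By the Fisher relation, 1 + r = (1 + i)/(1 + π).
1 + r = 1.04640 / 1.00250 = 1.043791
r = 1.043791 − 1 = 4.3791%, i.e. 4.38%.

4.38%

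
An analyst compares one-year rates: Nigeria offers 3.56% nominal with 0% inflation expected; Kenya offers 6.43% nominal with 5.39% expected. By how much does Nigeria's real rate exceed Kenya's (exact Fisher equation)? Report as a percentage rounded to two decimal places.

Nigeria: (1 + 0.0356)/(1 + 0.0000) − 1 = 3.5600%
Kenya: (1 + 0.0643)/(1 + 0.0539) − 1 = 0.9868%
Differential = 3.5600% − 0.9868% = 2.5732% → 2.57%.

2.57%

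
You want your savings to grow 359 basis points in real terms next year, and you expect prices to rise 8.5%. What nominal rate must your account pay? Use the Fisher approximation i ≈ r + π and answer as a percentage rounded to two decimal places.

12.09%

i ≈ r + π = 3.59% + 8.5% = 12.09%.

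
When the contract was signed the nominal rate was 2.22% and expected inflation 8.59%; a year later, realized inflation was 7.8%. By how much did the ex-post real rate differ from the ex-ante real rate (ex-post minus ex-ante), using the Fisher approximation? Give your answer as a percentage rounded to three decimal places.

Ex-ante: 2.22% − 8.59% = -6.370%
Ex-post: 2.22% − 7.8% = -5.580%
Difference (ex-post − ex-ante) = 0.7900% → 0.790%.

0.790%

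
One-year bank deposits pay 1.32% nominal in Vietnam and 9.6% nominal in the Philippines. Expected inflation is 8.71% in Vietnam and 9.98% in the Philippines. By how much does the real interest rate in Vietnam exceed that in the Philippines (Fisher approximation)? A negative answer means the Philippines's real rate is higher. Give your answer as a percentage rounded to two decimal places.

Vietnam: 1.32% − 8.71% = -7.390%
The Philippines: 9.6% − 9.98% = -0.380%
Differential = -7.010% → -7.01%.

-7.01%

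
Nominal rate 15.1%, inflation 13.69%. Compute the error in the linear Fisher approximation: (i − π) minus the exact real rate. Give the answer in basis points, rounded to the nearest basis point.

17 basis points

Approximate: r ≈ 15.100% − 13.690% = 1.4100%
Exact: (1 + 0.1510)/(1 + 0.1369) − 1 = 1.2402%
Error = 1.4100% − 1.2402% = 0.1698% → 17 basis points.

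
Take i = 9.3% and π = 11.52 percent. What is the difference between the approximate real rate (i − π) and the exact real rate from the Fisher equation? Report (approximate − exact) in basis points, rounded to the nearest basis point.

-23 basis points

Approximate: r ≈ 9.300% − 11.520% = -2.2200%
Exact: (1 + 0.0930)/(1 + 0.1152) − 1 = -1.9907%
Error = -2.2200% − (-1.9907%) = -0.2293% → -23 basis points.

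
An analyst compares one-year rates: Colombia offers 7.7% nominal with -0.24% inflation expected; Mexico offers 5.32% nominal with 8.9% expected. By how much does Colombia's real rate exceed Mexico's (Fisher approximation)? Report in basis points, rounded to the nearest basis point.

Colombia: 7.7% − (-0.24%) = 7.940%
Mexico: 5.32% − 8.9% = -3.580%
Differential = 11.520% → 1152 basis points.

1152 basis points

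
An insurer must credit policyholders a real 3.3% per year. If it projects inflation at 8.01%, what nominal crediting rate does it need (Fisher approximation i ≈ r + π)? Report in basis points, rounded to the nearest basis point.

1131 basis points

i ≈ r + π = 3.3% + 8.01% = 1131 basis points.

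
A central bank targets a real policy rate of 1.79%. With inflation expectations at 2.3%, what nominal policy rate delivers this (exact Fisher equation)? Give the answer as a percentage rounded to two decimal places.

4.13%

(1 + i) = (1 + r)(1 + π) = 1.01790 × 1.02300 = 1.0413117
i = 1.0413117 − 1, so the required nominal rate is 4.13%.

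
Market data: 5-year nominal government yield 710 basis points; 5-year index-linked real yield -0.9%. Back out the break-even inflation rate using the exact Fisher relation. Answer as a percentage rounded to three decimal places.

(1 + π) = (1 + i)/(1 + r) = 1.07100 / 0.99100 = 1.080727
Break-even inflation = 1.080727 − 1 → 8.073%.

8.073%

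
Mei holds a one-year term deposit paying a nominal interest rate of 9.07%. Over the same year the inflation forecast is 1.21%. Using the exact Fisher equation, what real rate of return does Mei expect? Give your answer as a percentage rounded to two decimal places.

By the Fisher equation, 1 + r = (1 + i)/(1 + π).
1 + r = 1.09070 / 1.01210 = 1.077660
r = 1.077660 − 1 = 7.7660%, i.e. 7.77%.

7.77%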